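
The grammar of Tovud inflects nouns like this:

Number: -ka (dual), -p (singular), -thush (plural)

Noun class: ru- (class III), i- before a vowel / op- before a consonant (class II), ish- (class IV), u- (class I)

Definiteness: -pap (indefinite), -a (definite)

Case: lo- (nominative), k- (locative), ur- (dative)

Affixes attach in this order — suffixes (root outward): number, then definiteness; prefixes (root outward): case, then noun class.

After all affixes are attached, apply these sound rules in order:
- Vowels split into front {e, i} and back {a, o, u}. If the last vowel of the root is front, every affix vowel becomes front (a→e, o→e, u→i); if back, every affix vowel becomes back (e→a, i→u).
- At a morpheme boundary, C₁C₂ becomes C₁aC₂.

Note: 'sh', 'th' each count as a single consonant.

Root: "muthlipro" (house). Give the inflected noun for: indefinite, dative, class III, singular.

ruuramuthlipropapap

Attach number singular -p → muthliprop.
Attach definiteness indefinite -pap → muthliproppap.
Attach case dative ur- → urmuthliproppap.
Attach noun class class III ru- → ruurmuthliproppap.
Vowel harmony: no change.
Apply epenthesis: ruurmuthliproppap → ruuramuthlipropapap.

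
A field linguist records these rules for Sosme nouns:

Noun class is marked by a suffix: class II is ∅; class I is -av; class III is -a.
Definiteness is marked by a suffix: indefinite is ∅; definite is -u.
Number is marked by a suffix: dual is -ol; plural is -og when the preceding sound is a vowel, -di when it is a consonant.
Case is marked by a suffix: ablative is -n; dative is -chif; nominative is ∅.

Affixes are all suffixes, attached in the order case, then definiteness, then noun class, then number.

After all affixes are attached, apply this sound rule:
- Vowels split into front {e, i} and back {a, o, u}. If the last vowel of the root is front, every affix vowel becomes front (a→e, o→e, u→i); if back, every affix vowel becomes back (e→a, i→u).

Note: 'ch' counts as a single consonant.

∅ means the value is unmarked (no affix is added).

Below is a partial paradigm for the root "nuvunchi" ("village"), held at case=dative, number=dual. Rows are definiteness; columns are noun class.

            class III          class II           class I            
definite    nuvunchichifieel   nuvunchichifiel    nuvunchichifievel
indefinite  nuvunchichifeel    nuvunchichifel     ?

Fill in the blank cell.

Attach case dative -chif → nuvunchichif.
definiteness = indefinite: zero marking, form stays nuvunchichif.
Attach noun class class I -av → nuvunchichifav.
Attach number dual -ol → nuvunchichifavol.
Apply vowel harmony: nuvunchichifavol → nuvunchichifevel.

nuvunchichifevel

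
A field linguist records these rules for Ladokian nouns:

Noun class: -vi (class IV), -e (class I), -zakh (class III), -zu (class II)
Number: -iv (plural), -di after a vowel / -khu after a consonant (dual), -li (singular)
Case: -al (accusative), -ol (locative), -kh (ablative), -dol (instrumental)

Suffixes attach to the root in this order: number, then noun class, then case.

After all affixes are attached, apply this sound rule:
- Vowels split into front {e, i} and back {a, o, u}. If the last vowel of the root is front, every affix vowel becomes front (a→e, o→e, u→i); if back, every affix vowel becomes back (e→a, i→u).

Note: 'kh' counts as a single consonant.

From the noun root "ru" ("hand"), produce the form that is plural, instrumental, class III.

ruuvzakhdol

Attach number plural -iv → ruiv.
Attach noun class class III -zakh → ruivzakh.
Attach case instrumental -dol → ruivzakhdol.
Apply vowel harmony: ruivzakhdol → ruuvzakhdol.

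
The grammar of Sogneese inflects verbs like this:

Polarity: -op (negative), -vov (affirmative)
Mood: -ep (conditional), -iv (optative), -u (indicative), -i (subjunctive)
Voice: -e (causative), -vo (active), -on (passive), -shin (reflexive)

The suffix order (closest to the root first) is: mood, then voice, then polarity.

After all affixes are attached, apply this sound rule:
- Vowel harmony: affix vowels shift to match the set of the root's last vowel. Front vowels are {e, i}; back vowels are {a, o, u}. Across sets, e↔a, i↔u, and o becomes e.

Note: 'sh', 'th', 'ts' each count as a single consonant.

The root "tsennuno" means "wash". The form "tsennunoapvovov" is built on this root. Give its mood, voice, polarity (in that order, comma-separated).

conditional, active, affirmative

Segment: tsennuno-ep-vo-vov.
mood: -ep → conditional.
voice: -vo → active.
polarity: -vov → affirmative.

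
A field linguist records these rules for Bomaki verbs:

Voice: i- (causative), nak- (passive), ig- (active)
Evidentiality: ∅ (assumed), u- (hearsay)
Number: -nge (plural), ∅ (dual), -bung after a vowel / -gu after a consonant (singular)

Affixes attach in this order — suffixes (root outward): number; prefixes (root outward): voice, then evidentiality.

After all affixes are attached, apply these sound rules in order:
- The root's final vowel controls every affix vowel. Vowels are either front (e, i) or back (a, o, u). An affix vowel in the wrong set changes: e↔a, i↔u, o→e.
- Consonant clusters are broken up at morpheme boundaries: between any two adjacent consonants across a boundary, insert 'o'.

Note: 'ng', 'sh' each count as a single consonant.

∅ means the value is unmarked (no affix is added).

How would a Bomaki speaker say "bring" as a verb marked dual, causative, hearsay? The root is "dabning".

iidabning

Attach voice causative i- → idabning.
Attach evidentiality hearsay u- → uidabning.
number = dual: zero marking, form stays uidabning.
Apply vowel harmony: uidabning → iidabning.
Epenthesis: no change.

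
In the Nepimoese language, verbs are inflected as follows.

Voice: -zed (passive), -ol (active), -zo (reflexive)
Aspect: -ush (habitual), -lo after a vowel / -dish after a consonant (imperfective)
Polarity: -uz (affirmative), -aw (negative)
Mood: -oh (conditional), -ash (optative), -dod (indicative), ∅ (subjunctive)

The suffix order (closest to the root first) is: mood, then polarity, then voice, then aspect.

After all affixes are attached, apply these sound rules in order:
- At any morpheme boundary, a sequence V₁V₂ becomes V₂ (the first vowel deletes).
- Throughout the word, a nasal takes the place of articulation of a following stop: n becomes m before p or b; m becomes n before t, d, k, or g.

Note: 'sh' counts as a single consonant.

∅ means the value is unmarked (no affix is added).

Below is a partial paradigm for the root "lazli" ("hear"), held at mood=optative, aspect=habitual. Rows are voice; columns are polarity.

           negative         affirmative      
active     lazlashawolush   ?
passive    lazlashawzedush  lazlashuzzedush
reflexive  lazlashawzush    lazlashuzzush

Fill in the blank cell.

lazlashuzolush

Attach mood optative -ash → lazliash.
Attach polarity affirmative -uz → lazliashuz.
Attach voice active -ol → lazliashuzol.
Attach aspect habitual -ush → lazliashuzolush.
Apply vowel deletion: lazliashuzolush → lazlashuzolush.
Nasal assimilation: no change.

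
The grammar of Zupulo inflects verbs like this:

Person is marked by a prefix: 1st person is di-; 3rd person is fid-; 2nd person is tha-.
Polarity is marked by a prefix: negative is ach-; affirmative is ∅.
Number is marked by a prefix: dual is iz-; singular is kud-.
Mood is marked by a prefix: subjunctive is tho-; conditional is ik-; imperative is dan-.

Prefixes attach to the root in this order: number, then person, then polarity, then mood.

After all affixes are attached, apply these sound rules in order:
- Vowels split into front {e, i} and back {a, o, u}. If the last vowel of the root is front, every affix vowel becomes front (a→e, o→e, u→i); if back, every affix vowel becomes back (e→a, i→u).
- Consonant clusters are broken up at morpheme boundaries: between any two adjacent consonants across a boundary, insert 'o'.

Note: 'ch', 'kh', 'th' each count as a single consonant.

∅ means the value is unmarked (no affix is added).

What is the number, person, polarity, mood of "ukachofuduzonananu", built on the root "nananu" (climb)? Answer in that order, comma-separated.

dual, 3rd person, negative, conditional

Segment: ik-ach-fid-iz-nananu.
number: iz- → dual.
person: fid- → 3rd person.
polarity: ach- → negative.
mood: ik- → conditional.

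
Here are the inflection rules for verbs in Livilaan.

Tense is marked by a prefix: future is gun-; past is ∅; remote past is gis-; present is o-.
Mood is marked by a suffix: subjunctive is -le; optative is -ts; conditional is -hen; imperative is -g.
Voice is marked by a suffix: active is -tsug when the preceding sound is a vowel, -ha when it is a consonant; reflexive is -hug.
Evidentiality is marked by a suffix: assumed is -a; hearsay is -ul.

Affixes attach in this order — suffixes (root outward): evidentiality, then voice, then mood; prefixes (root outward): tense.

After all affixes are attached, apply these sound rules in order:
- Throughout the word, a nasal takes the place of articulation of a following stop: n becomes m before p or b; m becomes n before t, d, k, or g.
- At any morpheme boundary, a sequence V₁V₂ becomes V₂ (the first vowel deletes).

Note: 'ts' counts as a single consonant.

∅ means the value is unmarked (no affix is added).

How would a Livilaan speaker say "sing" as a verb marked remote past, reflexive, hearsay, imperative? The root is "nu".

gisnulhugg

Attach evidentiality hearsay -ul → nuul.
Attach voice reflexive -hug → nuulhug.
Attach mood imperative -g → nuulhugg.
Attach tense remote past gis- → gisnuulhugg.
Nasal assimilation: no change.
Apply vowel deletion: gisnuulhugg → gisnulhugg.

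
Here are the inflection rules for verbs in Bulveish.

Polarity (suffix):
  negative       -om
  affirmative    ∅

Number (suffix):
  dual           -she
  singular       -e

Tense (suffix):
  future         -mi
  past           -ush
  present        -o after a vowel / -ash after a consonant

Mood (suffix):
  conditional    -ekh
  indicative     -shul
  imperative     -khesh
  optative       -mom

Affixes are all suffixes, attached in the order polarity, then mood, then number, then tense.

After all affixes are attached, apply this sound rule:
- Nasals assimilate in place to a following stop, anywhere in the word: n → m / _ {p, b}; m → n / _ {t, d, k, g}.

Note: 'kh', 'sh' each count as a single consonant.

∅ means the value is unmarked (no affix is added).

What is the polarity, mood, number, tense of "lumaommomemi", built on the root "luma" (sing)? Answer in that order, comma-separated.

negative, optative, singular, future

Segment: luma-om-mom-e-mi.
polarity: -om → negative.
mood: -mom → optative.
number: -e → singular.
tense: -mi → future.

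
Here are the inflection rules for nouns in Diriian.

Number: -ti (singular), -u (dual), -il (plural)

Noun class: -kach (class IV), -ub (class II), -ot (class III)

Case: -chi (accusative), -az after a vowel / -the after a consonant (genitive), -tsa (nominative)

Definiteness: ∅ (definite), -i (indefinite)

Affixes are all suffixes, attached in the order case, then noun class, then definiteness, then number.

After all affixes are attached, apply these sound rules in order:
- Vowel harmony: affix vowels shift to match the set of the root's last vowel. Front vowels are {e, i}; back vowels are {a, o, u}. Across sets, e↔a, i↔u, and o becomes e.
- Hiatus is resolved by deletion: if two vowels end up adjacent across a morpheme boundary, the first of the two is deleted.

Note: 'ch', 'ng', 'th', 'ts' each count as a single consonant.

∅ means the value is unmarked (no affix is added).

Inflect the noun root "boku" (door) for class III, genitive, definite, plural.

Attach case genitive -az (after vowel 'u') → bokuaz.
Attach noun class class III -ot → bokuazot.
definiteness = definite: zero marking, form stays bokuazot.
Attach number plural -il → bokuazotil.
Apply vowel harmony: bokuazotil → bokuazotul.
Apply vowel deletion: bokuazotul → bokazotul.

bokazotul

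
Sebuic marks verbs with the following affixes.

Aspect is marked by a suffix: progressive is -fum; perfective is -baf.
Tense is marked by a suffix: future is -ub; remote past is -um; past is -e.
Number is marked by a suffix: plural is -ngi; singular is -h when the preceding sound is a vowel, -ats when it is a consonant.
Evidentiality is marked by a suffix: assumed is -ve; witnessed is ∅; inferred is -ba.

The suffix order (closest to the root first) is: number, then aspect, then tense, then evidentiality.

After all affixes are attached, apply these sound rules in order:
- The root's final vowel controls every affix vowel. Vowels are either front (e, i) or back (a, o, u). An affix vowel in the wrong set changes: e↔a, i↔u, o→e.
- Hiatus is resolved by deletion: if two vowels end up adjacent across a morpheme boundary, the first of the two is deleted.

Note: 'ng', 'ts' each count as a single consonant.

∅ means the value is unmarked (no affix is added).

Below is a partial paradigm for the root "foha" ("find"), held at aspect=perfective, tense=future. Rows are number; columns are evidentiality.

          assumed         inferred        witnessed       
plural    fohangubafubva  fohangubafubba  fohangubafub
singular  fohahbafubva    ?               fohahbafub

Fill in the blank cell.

Attach number singular -h (after vowel 'a') → fohah.
Attach aspect perfective -baf → fohahbaf.
Attach tense future -ub → fohahbafub.
Attach evidentiality inferred -ba → fohahbafubba.
Vowel harmony: no change.
Vowel deletion: no change.

fohahbafubba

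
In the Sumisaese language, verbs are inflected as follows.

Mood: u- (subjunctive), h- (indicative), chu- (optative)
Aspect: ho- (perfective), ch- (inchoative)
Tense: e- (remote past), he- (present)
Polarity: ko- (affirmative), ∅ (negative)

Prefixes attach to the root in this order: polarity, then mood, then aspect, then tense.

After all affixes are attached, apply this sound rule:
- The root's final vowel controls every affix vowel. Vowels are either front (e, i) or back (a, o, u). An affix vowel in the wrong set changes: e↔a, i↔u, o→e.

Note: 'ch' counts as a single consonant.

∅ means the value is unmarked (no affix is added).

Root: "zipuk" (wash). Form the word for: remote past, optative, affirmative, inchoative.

Attach polarity affirmative ko- → kozipuk.
Attach mood optative chu- → chukozipuk.
Attach aspect inchoative ch- → chchukozipuk.
Attach tense remote past e- → echchukozipuk.
Apply vowel harmony: echchukozipuk → achchukozipuk.

achchukozipuk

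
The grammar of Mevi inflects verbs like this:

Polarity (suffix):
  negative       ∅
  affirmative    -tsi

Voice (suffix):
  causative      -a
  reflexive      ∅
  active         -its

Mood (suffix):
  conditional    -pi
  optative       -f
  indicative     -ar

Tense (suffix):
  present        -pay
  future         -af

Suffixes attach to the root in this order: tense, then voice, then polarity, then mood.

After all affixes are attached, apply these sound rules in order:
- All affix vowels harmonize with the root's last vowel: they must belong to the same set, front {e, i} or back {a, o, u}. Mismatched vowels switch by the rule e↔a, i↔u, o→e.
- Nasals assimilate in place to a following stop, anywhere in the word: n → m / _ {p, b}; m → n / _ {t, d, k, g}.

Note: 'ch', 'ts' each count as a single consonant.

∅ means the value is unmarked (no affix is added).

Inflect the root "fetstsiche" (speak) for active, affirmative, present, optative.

fetstsichepeyitstsif

Attach tense present -pay → fetstsichepay.
Attach voice active -its → fetstsichepayits.
Attach polarity affirmative -tsi → fetstsichepayitstsi.
Attach mood optative -f → fetstsichepayitstsif.
Apply vowel harmony: fetstsichepayitstsif → fetstsichepeyitstsif.
Nasal assimilation: no change.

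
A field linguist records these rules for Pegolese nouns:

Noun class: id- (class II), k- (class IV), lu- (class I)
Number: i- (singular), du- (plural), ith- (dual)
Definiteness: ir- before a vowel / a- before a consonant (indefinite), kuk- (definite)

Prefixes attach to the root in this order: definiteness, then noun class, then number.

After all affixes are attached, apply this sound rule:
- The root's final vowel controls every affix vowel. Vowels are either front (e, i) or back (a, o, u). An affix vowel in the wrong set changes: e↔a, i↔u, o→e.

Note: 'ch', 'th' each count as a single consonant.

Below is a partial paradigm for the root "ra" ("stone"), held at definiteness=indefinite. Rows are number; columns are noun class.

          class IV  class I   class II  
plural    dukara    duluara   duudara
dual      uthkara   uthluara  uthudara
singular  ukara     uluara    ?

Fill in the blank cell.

Attach definiteness indefinite a- (before consonant 'r') → ara.
Attach noun class class II id- → idara.
Attach number singular i- → iidara.
Apply vowel harmony: iidara → uudara.

uudara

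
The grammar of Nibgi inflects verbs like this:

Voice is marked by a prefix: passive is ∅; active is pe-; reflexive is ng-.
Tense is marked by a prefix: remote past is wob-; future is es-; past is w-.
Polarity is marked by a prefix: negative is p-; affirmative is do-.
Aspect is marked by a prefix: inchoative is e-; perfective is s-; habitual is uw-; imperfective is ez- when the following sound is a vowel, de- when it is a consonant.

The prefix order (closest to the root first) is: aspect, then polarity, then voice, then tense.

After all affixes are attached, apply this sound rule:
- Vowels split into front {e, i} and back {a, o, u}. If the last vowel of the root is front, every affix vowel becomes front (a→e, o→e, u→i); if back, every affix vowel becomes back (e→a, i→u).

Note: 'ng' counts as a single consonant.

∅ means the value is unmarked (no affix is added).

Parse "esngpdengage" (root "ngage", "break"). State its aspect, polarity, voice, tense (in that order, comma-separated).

imperfective, negative, reflexive, future

Segment: es-ng-p-de-ngage.
aspect: ez/de- → imperfective.
polarity: p- → negative.
voice: ng- → reflexive.
tense: es- → future.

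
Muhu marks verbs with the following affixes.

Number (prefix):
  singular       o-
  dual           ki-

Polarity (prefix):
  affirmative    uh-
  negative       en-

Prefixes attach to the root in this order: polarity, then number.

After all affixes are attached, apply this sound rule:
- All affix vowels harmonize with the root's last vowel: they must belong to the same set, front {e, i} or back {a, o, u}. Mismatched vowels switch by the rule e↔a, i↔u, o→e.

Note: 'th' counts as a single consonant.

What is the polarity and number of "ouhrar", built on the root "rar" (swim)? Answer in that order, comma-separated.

affirmative, singular

Segment: o-uh-rar.
polarity: uh- → affirmative.
number: o- → singular.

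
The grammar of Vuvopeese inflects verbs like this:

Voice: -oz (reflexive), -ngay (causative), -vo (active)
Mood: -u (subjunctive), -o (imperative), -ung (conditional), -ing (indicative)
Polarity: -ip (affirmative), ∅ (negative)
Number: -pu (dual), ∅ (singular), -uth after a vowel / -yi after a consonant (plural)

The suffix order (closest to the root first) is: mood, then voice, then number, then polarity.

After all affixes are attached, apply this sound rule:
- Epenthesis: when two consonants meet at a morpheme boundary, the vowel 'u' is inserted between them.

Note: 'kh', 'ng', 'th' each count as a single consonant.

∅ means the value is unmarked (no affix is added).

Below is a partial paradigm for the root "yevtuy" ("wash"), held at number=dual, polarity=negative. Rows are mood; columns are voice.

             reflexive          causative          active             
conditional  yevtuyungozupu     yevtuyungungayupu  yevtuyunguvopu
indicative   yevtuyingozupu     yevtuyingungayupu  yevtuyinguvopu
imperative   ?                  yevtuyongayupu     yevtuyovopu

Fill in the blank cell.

yevtuyoozupu

Attach mood imperative -o → yevtuyo.
Attach voice reflexive -oz → yevtuyooz.
Attach number dual -pu → yevtuyoozpu.
polarity = negative: zero marking, form stays yevtuyoozpu.
Apply epenthesis: yevtuyoozpu → yevtuyoozupu.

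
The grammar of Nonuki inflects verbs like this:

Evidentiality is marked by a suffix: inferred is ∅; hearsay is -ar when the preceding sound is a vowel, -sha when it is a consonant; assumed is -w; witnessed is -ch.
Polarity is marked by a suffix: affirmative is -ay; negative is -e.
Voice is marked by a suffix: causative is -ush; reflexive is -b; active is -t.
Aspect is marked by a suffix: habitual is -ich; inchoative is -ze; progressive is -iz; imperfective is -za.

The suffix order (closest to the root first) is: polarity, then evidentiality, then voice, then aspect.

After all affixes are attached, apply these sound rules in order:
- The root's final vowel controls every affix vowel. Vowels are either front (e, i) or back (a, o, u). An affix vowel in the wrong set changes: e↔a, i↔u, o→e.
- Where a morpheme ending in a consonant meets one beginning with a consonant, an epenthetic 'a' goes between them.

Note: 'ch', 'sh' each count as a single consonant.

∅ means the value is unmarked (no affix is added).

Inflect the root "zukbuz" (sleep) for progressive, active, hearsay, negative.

Attach polarity negative -e → zukbuze.
Attach evidentiality hearsay -ar (after vowel 'e') → zukbuzear.
Attach voice active -t → zukbuzeart.
Attach aspect progressive -iz → zukbuzeartiz.
Apply vowel harmony: zukbuzeartiz → zukbuzaartuz.
Apply epenthesis: zukbuzaartuz → zukbuzaaratuz.

zukbuzaaratuz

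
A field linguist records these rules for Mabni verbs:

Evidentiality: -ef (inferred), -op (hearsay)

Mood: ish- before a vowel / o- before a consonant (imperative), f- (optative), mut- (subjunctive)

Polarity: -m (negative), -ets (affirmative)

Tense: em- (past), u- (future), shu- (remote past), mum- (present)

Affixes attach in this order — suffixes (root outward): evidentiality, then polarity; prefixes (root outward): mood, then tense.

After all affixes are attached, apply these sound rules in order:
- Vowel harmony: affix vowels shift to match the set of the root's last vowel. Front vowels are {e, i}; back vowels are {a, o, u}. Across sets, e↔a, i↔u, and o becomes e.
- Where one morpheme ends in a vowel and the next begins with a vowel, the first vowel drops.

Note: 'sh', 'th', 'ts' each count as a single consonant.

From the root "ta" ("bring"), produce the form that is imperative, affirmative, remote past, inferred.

Attach mood imperative o- (before consonant 't') → ota.
Attach evidentiality inferred -ef → otaef.
Attach polarity affirmative -ets → otaefets.
Attach tense remote past shu- → shuotaefets.
Apply vowel harmony: shuotaefets → shuotaafats.
Apply vowel deletion: shuotaafats → shotafats.

shotafats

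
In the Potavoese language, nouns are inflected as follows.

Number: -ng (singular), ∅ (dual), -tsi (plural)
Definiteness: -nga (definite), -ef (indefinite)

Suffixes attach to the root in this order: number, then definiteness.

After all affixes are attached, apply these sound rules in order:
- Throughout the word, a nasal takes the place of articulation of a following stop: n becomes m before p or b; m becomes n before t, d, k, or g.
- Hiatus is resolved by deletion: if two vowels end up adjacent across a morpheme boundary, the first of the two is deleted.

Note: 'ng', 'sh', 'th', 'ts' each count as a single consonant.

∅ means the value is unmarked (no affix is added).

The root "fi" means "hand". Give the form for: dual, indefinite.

fef

number = dual: zero marking, form stays fi.
Attach definiteness indefinite -ef → fief.
Nasal assimilation: no change.
Apply vowel deletion: fief → fef.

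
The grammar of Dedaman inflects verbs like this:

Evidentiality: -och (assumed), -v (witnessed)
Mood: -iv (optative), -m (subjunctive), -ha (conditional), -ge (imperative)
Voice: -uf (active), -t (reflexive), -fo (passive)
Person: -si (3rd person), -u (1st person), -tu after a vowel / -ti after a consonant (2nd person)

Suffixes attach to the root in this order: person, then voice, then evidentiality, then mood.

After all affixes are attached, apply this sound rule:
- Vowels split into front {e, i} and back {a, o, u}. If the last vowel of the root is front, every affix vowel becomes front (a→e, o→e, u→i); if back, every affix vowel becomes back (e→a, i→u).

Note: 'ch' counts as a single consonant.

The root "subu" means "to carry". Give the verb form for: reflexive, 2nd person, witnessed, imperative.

Attach person 2nd person -tu (after vowel 'u') → subutu.
Attach voice reflexive -t → subutut.
Attach evidentiality witnessed -v → subututv.
Attach mood imperative -ge → subututvge.
Apply vowel harmony: subututvge → subututvga.

subututvga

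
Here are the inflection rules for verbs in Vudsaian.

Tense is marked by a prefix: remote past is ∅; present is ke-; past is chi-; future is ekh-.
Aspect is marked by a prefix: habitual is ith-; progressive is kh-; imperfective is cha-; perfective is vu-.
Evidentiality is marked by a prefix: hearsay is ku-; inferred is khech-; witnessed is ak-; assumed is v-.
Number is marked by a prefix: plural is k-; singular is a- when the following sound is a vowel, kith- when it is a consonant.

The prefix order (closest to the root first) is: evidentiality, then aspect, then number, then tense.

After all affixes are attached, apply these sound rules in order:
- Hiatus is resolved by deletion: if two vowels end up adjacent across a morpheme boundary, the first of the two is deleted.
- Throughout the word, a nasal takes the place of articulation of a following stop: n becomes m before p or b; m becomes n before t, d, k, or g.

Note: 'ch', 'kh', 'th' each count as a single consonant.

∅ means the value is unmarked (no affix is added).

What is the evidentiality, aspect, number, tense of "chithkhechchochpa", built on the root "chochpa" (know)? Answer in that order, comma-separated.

Segment: chi-a-ith-khech-chochpa.
evidentiality: khech- → inferred.
aspect: ith- → habitual.
number: a/kith- → singular.
tense: chi- → past.

inferred, habitual, singular, past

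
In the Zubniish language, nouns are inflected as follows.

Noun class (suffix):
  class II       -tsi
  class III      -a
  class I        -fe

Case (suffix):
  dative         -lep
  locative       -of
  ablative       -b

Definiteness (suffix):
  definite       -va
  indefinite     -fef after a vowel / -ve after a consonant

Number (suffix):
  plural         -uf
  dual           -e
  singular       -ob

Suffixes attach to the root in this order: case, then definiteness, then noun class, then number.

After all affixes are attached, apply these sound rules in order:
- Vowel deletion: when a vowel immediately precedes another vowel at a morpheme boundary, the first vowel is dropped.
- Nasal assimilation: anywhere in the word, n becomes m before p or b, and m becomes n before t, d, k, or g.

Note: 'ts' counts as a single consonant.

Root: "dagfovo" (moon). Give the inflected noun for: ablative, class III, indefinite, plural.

Attach case ablative -b → dagfovob.
Attach definiteness indefinite -ve (after consonant 'b') → dagfovobve.
Attach noun class class III -a → dagfovobvea.
Attach number plural -uf → dagfovobveauf.
Apply vowel deletion: dagfovobveauf → dagfovobvuf.
Nasal assimilation: no change.

dagfovobvuf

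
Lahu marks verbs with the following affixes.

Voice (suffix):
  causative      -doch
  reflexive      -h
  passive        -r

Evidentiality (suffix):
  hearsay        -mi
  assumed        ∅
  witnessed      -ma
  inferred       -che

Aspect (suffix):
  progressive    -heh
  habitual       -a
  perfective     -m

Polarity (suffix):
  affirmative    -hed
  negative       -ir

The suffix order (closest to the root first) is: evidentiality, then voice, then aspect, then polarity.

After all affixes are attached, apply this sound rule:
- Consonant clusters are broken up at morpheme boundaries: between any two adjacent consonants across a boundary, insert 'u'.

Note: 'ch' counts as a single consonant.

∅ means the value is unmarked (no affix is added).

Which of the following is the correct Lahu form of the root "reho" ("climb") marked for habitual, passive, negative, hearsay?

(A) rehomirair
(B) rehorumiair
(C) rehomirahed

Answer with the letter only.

A

Attach evidentiality hearsay -mi → rehomi.
Attach voice passive -r → rehomir.
Attach aspect habitual -a → rehomira.
Attach polarity negative -ir → rehomirair.
Epenthesis: no change.
So the correct form is rehomirair, option (A).
(B) rehorumiair is wrong: it has the affixes in the wrong order.
(C) rehomirahed is wrong: it uses affirmative instead of negative for polarity.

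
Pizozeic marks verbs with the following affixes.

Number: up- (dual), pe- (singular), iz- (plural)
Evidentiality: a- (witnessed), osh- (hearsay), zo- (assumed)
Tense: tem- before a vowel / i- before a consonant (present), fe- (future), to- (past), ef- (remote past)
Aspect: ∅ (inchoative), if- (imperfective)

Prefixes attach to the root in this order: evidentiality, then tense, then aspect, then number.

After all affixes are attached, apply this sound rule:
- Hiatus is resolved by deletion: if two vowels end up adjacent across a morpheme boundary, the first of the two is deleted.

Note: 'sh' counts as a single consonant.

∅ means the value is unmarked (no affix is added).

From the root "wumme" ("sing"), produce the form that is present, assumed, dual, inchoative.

Attach evidentiality assumed zo- → zowumme.
Attach tense present i- (before consonant 'z') → izowumme.
aspect = inchoative: zero marking, form stays izowumme.
Attach number dual up- → upizowumme.
Vowel deletion: no change.

upizowumme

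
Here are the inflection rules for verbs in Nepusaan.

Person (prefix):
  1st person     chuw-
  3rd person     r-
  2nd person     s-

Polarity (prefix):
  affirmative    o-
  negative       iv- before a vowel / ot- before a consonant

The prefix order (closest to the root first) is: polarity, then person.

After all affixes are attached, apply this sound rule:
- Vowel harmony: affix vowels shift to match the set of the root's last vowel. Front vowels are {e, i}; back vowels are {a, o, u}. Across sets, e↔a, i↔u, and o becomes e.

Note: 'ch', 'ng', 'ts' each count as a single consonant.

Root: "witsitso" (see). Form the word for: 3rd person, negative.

rotwitsitso

Attach polarity negative ot- (before consonant 'w') → otwitsitso.
Attach person 3rd person r- → rotwitsitso.
Vowel harmony: no change.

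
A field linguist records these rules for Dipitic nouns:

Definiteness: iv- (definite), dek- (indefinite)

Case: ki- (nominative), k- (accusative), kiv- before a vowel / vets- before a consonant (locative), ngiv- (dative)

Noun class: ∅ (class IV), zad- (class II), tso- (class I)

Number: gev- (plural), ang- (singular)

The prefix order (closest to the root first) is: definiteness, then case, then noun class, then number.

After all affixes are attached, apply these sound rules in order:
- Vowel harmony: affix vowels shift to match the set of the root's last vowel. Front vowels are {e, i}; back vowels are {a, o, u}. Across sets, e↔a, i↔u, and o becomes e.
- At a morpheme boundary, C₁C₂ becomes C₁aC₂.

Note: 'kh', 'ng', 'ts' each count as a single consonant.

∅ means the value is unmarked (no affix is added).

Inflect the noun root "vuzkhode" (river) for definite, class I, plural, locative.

gevatsekivivavuzkhode

Attach definiteness definite iv- → ivvuzkhode.
Attach case locative kiv- (before vowel 'i') → kivivvuzkhode.
Attach noun class class I tso- → tsokivivvuzkhode.
Attach number plural gev- → gevtsokivivvuzkhode.
Apply vowel harmony: gevtsokivivvuzkhode → gevtsekivivvuzkhode.
Apply epenthesis: gevtsekivivvuzkhode → gevatsekivivavuzkhode.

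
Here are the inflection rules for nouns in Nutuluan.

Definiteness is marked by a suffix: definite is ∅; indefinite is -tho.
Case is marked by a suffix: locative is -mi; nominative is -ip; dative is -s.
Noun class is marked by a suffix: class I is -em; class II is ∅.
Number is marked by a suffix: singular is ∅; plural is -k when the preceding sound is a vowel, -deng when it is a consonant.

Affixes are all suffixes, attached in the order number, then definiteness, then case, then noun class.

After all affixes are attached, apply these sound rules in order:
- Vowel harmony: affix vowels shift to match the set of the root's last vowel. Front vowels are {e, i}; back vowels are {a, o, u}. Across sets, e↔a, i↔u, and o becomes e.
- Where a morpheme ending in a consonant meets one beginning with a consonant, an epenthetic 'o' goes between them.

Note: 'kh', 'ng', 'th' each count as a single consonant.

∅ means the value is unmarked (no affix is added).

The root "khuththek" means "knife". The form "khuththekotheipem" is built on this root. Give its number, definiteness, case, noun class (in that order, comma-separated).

Segment: khuththek-tho-ip-em.
number: ∅ → singular.
definiteness: -tho → indefinite.
case: -ip → nominative.
noun class: -em → class I.

singular, indefinite, nominative, class I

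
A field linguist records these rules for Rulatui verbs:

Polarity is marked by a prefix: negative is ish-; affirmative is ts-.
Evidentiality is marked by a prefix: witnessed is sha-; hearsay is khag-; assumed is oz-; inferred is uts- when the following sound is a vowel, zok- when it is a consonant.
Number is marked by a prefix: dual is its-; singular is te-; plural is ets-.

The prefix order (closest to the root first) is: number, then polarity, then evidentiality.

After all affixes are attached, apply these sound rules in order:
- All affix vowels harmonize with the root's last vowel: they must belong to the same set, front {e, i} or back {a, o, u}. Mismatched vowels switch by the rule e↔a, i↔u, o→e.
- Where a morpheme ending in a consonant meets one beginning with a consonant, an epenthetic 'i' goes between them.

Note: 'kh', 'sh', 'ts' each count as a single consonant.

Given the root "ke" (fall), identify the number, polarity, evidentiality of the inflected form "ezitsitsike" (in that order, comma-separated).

dual, affirmative, assumed

Segment: oz-ts-its-ke.
number: its- → dual.
polarity: ts- → affirmative.
evidentiality: oz- → assumed.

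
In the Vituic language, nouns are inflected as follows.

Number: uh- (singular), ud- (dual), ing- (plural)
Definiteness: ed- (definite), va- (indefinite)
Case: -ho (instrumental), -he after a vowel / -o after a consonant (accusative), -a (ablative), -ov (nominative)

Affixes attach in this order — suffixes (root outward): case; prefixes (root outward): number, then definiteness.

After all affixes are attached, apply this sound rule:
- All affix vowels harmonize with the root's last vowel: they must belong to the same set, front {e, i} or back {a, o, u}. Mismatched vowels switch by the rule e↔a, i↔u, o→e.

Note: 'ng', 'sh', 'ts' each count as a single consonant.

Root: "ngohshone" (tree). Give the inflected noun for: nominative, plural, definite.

edingngohshoneev

Attach number plural ing- → ingngohshone.
Attach case nominative -ov → ingngohshoneov.
Attach definiteness definite ed- → edingngohshoneov.
Apply vowel harmony: edingngohshoneov → edingngohshoneev.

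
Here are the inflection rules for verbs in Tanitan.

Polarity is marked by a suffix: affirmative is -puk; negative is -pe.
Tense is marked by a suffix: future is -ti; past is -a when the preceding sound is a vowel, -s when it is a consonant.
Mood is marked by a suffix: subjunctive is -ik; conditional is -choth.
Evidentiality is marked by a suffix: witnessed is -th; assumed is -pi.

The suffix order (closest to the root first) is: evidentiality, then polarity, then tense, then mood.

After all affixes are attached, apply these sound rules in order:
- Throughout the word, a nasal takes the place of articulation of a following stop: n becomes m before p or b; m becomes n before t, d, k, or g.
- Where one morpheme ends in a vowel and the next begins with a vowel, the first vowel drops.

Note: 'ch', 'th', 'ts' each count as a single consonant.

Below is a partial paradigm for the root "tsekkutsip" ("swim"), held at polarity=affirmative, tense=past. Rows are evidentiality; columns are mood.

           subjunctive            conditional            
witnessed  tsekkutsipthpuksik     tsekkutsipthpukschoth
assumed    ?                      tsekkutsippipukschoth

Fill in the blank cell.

Attach evidentiality assumed -pi → tsekkutsippi.
Attach polarity affirmative -puk → tsekkutsippipuk.
Attach tense past -s (after consonant 'k') → tsekkutsippipuks.
Attach mood subjunctive -ik → tsekkutsippipuksik.
Nasal assimilation: no change.
Vowel deletion: no change.

tsekkutsippipuksik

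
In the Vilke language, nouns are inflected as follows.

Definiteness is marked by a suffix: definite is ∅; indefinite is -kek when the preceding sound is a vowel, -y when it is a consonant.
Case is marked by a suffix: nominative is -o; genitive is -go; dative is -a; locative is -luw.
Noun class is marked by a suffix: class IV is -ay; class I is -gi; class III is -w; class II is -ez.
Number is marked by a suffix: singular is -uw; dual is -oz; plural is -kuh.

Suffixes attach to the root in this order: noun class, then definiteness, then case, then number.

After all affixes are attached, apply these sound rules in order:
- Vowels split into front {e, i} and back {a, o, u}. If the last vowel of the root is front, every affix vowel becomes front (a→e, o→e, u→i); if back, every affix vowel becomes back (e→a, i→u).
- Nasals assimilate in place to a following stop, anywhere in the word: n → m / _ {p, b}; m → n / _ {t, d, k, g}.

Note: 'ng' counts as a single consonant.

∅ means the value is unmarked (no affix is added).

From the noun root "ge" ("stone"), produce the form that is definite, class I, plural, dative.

gegiekih

Attach noun class class I -gi → gegi.
definiteness = definite: zero marking, form stays gegi.
Attach case dative -a → gegia.
Attach number plural -kuh → gegiakuh.
Apply vowel harmony: gegiakuh → gegiekih.
Nasal assimilation: no change.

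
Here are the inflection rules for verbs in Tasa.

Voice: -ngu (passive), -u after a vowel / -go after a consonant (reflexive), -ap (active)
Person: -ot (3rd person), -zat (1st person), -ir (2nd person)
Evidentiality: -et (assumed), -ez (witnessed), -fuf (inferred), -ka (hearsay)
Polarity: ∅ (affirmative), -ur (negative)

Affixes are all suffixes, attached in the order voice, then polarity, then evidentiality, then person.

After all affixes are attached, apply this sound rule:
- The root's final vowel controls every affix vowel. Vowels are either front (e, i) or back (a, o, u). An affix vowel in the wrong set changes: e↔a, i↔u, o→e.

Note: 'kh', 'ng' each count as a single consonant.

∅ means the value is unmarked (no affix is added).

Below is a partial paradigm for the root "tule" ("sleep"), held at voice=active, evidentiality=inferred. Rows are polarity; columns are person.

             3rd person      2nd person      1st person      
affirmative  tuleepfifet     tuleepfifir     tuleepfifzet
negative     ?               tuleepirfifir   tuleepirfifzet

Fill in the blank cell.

tuleepirfifet

Attach voice active -ap → tuleap.
Attach polarity negative -ur → tuleapur.
Attach evidentiality inferred -fuf → tuleapurfuf.
Attach person 3rd person -ot → tuleapurfufot.
Apply vowel harmony: tuleapurfufot → tuleepirfifet.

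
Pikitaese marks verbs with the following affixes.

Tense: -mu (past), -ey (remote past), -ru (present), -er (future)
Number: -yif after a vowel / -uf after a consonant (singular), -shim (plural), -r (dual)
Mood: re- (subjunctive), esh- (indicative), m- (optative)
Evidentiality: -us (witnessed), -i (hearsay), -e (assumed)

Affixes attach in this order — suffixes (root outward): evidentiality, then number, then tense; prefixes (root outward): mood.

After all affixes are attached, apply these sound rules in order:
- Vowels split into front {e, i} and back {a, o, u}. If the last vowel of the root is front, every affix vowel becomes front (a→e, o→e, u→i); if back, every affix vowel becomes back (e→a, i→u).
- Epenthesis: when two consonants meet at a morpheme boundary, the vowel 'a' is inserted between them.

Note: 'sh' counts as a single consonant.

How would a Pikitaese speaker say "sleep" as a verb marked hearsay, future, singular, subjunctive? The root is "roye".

Attach evidentiality hearsay -i → royei.
Attach number singular -yif (after vowel 'i') → royeiyif.
Attach tense future -er → royeiyifer.
Attach mood subjunctive re- → reroyeiyifer.
Vowel harmony: no change.
Epenthesis: no change.

reroyeiyifer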